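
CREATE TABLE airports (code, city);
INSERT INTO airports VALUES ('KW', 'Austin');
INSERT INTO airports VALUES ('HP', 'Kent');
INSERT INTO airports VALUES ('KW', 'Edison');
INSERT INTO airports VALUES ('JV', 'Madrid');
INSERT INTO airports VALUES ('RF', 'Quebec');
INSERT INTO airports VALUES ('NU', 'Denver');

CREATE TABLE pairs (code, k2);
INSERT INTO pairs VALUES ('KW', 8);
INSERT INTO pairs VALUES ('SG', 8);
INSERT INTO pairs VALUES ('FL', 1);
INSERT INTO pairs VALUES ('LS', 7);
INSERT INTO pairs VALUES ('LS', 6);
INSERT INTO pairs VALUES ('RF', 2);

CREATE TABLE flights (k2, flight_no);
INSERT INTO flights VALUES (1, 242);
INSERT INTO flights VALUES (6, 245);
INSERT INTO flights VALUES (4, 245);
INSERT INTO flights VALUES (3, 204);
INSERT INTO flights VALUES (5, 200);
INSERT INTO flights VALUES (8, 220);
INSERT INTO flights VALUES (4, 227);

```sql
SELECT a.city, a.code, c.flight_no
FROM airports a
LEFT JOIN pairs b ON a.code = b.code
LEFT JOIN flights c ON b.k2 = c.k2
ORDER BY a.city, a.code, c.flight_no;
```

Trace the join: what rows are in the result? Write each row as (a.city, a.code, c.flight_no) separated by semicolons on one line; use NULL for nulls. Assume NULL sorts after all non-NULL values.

(Austin, KW, 220); (Denver, NU, NULL); (Edison, KW, 220); (Kent, HP, NULL); (Madrid, JV, NULL); (Quebec, RF, NULL)

Step 1 — a LEFT JOIN b on code → 6 row(s).
Then LEFT JOIN `flights c` on k2: each of those 6 rows is kept; rows whose b.k2 has no match in c get NULL for c's columns.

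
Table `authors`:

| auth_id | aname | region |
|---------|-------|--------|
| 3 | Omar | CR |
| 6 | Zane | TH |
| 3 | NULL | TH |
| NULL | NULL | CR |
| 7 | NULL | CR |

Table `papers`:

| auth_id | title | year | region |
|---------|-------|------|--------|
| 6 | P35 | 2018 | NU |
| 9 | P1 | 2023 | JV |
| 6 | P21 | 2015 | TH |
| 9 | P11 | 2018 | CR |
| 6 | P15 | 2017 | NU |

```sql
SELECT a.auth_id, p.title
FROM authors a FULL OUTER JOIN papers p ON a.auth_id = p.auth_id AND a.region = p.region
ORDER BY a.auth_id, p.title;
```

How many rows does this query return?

FULL OUTER JOIN keeps every row from both sides; unmatched rows get NULL for the other side's columns.
Matching on a.auth_id = p.auth_id AND a.region = p.region. A NULL in a compared column never satisfies the condition.
- a row (auth_id=3, region=CR): no match → kept, p columns NULL.
- a row (auth_id=6, region=TH): matches 1 p row(s) → 1 output row(s).
- a row (auth_id=3, region=TH): no match → kept, p columns NULL.
- a row (auth_id=NULL, region=CR): no match → kept, p columns NULL.
- a row (auth_id=7, region=CR): no match → kept, p columns NULL.
- plus 4 unmatched p row(s), each kept with NULL a columns.
Total: 1 matched + 8 padded = 9 rows.

9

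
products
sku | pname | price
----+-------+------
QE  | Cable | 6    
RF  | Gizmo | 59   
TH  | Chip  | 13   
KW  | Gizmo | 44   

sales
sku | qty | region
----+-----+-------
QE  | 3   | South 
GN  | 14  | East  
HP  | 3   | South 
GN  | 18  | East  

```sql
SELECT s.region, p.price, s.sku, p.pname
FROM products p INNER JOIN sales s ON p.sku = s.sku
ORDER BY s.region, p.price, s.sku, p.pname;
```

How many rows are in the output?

1

INNER JOIN keeps only pairs where the ON condition holds.
Matching on p.sku = s.sku.
Matched pairs: 1.
Total: 1 rows.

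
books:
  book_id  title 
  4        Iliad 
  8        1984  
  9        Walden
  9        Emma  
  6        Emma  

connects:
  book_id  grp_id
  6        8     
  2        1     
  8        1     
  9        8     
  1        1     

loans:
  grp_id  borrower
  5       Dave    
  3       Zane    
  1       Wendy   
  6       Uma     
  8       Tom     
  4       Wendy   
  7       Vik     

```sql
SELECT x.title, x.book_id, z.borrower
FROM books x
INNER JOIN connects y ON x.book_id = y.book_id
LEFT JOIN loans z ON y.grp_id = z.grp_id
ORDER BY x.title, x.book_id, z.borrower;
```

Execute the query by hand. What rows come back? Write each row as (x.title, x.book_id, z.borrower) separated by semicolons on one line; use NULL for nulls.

Evaluate left to right. First `books x INNER JOIN connects y` on book_id: 4 row(s).
Then LEFT JOIN `loans z` on grp_id: each of those 4 rows is kept; rows whose y.grp_id has no match in z get NULL for z's columns.

(1984, 8, Wendy); (Emma, 6, Tom); (Emma, 9, Tom); (Walden, 9, Tom)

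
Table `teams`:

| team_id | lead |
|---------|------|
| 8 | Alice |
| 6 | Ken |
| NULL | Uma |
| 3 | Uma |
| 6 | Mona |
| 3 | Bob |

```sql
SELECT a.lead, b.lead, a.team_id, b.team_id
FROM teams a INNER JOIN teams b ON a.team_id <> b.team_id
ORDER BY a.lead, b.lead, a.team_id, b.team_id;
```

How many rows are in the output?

INNER JOIN keeps only pairs where the ON condition holds.
Matching on a.team_id <> b.team_id. A NULL in a compared column never satisfies the condition.
- a (team_id=8) pairs with 4 row(s) of b.
- a (team_id=6) pairs with 3 row(s) of b.
- a (team_id=NULL) has no partner → excluded.
- a (team_id=3) pairs with 3 row(s) of b.
- a (team_id=6) pairs with 3 row(s) of b.
- a (team_id=3) pairs with 3 row(s) of b.
Total: 16 rows.

16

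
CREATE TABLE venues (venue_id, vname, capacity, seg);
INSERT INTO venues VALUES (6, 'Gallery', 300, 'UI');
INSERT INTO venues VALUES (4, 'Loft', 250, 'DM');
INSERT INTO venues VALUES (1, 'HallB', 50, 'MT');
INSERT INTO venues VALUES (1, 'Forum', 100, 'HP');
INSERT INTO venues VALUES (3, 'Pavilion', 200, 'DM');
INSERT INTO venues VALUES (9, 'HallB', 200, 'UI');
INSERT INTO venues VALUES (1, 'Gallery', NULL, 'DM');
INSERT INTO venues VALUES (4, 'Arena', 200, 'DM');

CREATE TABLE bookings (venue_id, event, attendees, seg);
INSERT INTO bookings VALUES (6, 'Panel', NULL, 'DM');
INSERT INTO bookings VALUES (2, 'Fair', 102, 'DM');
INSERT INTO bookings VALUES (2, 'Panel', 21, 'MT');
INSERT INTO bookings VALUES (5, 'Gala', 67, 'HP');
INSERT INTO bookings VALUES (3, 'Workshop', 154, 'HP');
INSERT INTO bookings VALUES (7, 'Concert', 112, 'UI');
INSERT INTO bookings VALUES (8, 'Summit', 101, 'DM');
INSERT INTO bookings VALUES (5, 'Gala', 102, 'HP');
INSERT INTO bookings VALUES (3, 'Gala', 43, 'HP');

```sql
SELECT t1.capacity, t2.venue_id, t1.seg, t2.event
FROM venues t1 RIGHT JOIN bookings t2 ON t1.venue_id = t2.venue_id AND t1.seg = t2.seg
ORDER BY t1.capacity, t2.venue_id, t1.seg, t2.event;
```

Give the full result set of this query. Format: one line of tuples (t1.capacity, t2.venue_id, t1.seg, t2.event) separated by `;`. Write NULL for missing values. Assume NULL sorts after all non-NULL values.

(NULL, 2, NULL, Fair); (NULL, 2, NULL, Panel); (NULL, 3, NULL, Gala); (NULL, 3, NULL, Workshop); (NULL, 5, NULL, Gala); (NULL, 5, NULL, Gala); (NULL, 6, NULL, Panel); (NULL, 7, NULL, Concert); (NULL, 8, NULL, Summit)

RIGHT JOIN keeps every row from `bookings`; unmatched rows get NULL for `venues`'s columns.
Matching on t1.venue_id = t2.venue_id AND t1.seg = t2.seg.
- t1 (venue_id=6, seg=UI) has no partner in t2.
- t1 (venue_id=4, seg=DM) has no partner in t2.
- t1 (venue_id=1, seg=MT) has no partner in t2.
- t1 (venue_id=1, seg=HP) has no partner in t2.
- t1 (venue_id=3, seg=DM) has no partner in t2.
- t1 (venue_id=9, seg=UI) has no partner in t2.
- t1 (venue_id=1, seg=DM) has no partner in t2.
- t1 (venue_id=4, seg=DM) has no partner in t2.
- plus 9 unmatched t2 row(s), each kept with NULL t1 columns.
After projecting and ordering:
t1.capacity | t2.venue_id | t1.seg | t2.event
NULL | 2 | NULL | Fair
NULL | 2 | NULL | Panel
NULL | 3 | NULL | Gala
NULL | 3 | NULL | Workshop
NULL | 5 | NULL | Gala
NULL | 5 | NULL | Gala
NULL | 6 | NULL | Panel
NULL | 7 | NULL | Concert
NULL | 8 | NULL | Summit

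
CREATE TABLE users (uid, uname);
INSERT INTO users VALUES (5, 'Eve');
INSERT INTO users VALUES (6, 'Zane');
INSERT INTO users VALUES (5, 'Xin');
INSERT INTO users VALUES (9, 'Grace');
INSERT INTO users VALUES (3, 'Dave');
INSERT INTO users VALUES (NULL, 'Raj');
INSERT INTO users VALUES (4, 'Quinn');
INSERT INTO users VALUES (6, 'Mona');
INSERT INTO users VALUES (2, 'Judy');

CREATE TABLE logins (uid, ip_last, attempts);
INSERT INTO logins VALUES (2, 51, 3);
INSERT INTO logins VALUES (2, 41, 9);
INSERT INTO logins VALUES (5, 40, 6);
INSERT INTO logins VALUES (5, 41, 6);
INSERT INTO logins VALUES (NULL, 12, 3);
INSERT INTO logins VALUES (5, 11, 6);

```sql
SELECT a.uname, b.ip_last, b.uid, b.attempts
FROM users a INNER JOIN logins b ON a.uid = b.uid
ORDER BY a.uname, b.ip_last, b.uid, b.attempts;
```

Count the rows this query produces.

8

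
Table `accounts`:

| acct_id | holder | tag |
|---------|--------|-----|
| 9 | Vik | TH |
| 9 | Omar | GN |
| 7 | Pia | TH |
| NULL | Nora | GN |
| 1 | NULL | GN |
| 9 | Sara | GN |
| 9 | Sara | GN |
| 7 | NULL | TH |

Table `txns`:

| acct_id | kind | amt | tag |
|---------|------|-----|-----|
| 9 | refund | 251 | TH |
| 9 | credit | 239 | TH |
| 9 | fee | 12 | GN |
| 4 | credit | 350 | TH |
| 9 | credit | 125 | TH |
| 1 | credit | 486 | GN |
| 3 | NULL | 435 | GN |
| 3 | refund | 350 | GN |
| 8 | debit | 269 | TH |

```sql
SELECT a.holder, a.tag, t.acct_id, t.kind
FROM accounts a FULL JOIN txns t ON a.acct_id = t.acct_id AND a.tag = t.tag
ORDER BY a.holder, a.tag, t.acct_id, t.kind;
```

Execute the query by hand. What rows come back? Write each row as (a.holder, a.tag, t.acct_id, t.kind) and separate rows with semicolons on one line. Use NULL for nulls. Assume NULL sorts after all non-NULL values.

(Nora, GN, NULL, NULL); (Omar, GN, 9, fee); (Pia, TH, NULL, NULL); (Sara, GN, 9, fee); (Sara, GN, 9, fee); (Vik, TH, 9, credit); (Vik, TH, 9, credit); (Vik, TH, 9, refund); (NULL, GN, 1, credit); (NULL, TH, NULL, NULL); (NULL, NULL, 3, refund); (NULL, NULL, 3, NULL); (NULL, NULL, 4, credit); (NULL, NULL, 8, debit)

FULL OUTER JOIN keeps every row from both sides; unmatched rows get NULL for the other side's columns.
Matching on a.acct_id = t.acct_id AND a.tag = t.tag. A NULL in a compared column never satisfies the condition.
Matched pairs: 7; unmatched a rows kept: 3; unmatched t rows kept: 4.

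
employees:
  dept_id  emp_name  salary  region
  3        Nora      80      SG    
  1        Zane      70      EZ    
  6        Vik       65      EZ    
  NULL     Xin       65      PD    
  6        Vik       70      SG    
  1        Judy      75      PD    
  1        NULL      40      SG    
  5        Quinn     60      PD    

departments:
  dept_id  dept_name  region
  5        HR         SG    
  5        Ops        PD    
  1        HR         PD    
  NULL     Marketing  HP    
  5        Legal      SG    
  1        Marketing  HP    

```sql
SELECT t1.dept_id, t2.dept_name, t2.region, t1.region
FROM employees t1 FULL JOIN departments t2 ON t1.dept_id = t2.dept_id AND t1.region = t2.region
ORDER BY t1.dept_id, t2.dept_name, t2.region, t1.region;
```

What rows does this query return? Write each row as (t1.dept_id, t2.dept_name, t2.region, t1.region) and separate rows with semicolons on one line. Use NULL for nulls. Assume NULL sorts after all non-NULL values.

FULL OUTER JOIN keeps every row from both sides; unmatched rows get NULL for the other side's columns.
Matching on t1.dept_id = t2.dept_id AND t1.region = t2.region. A NULL in a compared column never satisfies the condition.
Matched pairs: 2; unmatched t1 rows kept: 6; unmatched t2 rows kept: 4.

(1, HR, PD, PD); (1, NULL, NULL, EZ); (1, NULL, NULL, SG); (3, NULL, NULL, SG); (5, Ops, PD, PD); (6, NULL, NULL, EZ); (6, NULL, NULL, SG); (NULL, HR, SG, NULL); (NULL, Legal, SG, NULL); (NULL, Marketing, HP, NULL); (NULL, Marketing, HP, NULL); (NULL, NULL, NULL, PD)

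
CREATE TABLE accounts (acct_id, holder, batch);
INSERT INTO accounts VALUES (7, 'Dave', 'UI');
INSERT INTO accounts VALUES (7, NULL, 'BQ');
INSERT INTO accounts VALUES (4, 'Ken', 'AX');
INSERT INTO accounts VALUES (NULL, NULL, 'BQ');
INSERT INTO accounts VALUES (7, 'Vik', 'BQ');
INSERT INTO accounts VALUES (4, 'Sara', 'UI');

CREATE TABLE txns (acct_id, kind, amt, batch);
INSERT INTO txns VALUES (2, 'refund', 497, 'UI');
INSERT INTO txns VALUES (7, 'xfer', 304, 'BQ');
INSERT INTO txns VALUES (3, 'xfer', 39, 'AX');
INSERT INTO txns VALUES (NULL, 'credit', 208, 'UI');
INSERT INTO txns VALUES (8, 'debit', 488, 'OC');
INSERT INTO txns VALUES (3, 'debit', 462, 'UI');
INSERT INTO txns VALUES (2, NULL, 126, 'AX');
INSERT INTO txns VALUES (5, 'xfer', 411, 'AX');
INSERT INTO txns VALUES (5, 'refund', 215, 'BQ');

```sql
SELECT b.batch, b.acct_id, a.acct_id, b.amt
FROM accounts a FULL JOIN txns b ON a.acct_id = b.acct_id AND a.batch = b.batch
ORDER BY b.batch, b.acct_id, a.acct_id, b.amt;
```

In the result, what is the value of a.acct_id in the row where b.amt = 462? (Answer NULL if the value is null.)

FULL OUTER JOIN keeps every row from both sides; unmatched rows get NULL for the other side's columns.
Matching on a.acct_id = b.acct_id AND a.batch = b.batch. A NULL in a compared column never satisfies the condition.
- a (acct_id=7, batch=UI) has no partner → padded with NULL.
- a (acct_id=7, batch=BQ) pairs with 1 row(s) of b.
- a (acct_id=4, batch=AX) has no partner → padded with NULL.
- a (acct_id=NULL, batch=BQ) has no partner → padded with NULL.
- a (acct_id=7, batch=BQ) pairs with 1 row(s) of b.
- a (acct_id=4, batch=UI) has no partner → padded with NULL.
- 8 row(s) from b found no a partner → padded with NULL.

NULL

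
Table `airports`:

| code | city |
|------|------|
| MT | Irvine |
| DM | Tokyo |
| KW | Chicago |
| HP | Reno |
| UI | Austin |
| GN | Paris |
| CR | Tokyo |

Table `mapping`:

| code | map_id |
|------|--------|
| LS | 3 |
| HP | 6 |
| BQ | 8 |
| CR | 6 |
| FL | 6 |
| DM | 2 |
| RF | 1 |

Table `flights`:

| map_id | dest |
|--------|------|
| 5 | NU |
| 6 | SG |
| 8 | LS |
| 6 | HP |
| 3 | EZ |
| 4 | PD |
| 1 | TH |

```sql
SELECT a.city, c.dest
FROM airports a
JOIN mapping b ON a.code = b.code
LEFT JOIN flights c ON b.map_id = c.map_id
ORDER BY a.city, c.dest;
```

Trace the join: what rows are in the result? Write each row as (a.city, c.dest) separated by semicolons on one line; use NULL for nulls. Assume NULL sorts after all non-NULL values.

Joins associate left-to-right: airports INNER JOIN mapping on code gives 3 intermediate row(s).
Then LEFT JOIN `flights c` on map_id: each of those 3 rows is kept; rows whose b.map_id has no match in c get NULL for c's columns.

(Reno, HP); (Reno, SG); (Tokyo, HP); (Tokyo, SG); (Tokyo, NULL)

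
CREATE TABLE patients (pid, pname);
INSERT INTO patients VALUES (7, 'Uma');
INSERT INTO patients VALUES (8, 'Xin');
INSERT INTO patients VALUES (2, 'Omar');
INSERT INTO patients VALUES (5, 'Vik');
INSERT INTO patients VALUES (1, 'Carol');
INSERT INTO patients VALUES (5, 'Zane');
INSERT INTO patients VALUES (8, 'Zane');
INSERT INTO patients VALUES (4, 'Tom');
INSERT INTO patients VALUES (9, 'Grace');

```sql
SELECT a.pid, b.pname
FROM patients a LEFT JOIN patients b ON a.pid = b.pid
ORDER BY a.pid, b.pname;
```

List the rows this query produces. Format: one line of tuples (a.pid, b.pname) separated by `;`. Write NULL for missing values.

(1, Carol); (2, Omar); (4, Tom); (5, Vik); (5, Vik); (5, Zane); (5, Zane); (7, Uma); (8, Xin); (8, Xin); (8, Zane); (8, Zane); (9, Grace)

LEFT JOIN keeps every row from `patients a`; unmatched rows get NULL for `patients b`'s columns.
Matching on a.pid = b.pid.
Matched pairs: 13; unmatched a rows kept: 0.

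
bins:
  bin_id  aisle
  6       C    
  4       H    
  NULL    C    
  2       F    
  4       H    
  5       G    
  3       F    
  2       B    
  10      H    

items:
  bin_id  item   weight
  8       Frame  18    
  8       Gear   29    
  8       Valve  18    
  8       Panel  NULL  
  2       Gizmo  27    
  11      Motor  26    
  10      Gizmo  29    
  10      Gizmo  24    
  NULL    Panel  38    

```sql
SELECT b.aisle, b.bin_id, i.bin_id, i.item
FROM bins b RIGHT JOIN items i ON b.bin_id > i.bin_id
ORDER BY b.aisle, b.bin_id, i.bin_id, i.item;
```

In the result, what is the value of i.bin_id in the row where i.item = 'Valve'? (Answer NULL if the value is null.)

8

RIGHT JOIN keeps every row from `items`; unmatched rows get NULL for `bins`'s columns.
Matching on b.bin_id > i.bin_id. A NULL in a compared column never satisfies the condition.
- b row (bin_id=6): matches 1 i row(s) → 1 output row(s).
- b row (bin_id=4): matches 1 i row(s) → 1 output row(s).
- b row (bin_id=NULL): no match.
- b row (bin_id=2): no match.
- b row (bin_id=4): matches 1 i row(s) → 1 output row(s).
- b row (bin_id=5): matches 1 i row(s) → 1 output row(s).
- b row (bin_id=3): matches 1 i row(s) → 1 output row(s).
- b row (bin_id=2): no match.
- b row (bin_id=10): matches 5 i row(s) → 5 output row(s).
- 4 i row(s) had no b match → kept, b columns NULL.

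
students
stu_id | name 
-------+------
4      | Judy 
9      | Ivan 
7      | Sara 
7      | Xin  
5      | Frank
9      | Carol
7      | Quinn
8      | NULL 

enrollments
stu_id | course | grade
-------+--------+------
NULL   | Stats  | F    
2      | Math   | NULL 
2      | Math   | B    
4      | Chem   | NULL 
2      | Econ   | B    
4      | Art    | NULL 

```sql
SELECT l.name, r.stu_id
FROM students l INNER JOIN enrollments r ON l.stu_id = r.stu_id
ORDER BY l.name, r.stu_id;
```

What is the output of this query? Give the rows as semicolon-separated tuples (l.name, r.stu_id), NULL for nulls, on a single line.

INNER JOIN keeps only pairs where the ON condition holds.
Matching on l.stu_id = r.stu_id. A NULL in a compared column never satisfies the condition.
- l row (stu_id=4): matches 2 r row(s) → 2 output row(s).
- l row (stu_id=9): no match → dropped.
- l row (stu_id=7): no match → dropped.
- l row (stu_id=7): no match → dropped.
- l row (stu_id=5): no match → dropped.
- l row (stu_id=9): no match → dropped.
- l row (stu_id=7): no match → dropped.
- l row (stu_id=8): no match → dropped.
After projecting and ordering:
l.name | r.stu_id
Judy | 4
Judy | 4

(Judy, 4); (Judy, 4)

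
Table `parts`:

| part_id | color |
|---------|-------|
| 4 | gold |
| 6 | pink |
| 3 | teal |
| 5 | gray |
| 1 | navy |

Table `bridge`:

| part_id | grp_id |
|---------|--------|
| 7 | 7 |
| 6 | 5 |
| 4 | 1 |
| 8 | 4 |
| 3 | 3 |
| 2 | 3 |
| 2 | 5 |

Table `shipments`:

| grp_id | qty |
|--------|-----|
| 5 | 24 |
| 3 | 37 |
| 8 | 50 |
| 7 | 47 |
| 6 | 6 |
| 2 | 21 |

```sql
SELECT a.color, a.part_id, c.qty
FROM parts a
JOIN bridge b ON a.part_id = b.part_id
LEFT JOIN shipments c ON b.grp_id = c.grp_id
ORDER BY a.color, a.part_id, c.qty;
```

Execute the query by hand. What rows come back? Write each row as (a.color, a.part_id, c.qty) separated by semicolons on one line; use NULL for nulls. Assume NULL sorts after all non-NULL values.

Step 1 — a INNER JOIN b on part_id → 3 row(s).
Then LEFT JOIN `shipments c` on grp_id: each of those 3 rows is kept; rows whose b.grp_id has no match in c get NULL for c's columns.

(gold, 4, NULL); (pink, 6, 24); (teal, 3, 37)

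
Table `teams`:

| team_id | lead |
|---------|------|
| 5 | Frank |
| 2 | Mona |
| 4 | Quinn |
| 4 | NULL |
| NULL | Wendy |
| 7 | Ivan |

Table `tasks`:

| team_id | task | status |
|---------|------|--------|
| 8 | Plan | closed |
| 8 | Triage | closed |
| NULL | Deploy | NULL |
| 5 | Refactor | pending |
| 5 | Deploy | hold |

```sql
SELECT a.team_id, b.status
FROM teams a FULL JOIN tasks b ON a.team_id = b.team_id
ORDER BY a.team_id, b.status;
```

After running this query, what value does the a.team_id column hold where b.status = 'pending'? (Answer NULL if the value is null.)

FULL OUTER JOIN keeps every row from both sides; unmatched rows get NULL for the other side's columns.
Matching on a.team_id = b.team_id. A NULL in a compared column never satisfies the condition.
- a[0] team_id=5 → 2 match(es) in b → 2 row(s).
- a[1] team_id=2 → no match; kept with NULLs on the b side.
- a[2] team_id=4 → no match; kept with NULLs on the b side.
- a[3] team_id=4 → no match; kept with NULLs on the b side.
- a[4] team_id=NULL → no match; kept with NULLs on the b side.
- a[5] team_id=7 → no match; kept with NULLs on the b side.
- 3 row(s) from b found no a partner → padded with NULL.

5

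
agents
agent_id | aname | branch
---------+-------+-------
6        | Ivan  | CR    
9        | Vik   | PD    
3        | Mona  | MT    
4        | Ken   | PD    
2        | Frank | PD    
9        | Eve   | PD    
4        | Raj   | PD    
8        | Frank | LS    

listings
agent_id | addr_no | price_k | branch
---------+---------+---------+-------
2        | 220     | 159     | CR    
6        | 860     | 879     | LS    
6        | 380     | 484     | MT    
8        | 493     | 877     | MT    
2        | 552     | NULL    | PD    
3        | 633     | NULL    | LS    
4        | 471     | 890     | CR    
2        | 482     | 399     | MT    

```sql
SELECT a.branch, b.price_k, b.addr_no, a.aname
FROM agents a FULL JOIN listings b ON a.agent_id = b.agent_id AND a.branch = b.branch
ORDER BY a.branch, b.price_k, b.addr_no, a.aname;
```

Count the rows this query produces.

15

FULL OUTER JOIN keeps every row from both sides; unmatched rows get NULL for the other side's columns.
Matching on a.agent_id = b.agent_id AND a.branch = b.branch.
Matched pairs: 1; unmatched a rows kept: 7; unmatched b rows kept: 7.
Total: 1 matched + 14 padded = 15 rows.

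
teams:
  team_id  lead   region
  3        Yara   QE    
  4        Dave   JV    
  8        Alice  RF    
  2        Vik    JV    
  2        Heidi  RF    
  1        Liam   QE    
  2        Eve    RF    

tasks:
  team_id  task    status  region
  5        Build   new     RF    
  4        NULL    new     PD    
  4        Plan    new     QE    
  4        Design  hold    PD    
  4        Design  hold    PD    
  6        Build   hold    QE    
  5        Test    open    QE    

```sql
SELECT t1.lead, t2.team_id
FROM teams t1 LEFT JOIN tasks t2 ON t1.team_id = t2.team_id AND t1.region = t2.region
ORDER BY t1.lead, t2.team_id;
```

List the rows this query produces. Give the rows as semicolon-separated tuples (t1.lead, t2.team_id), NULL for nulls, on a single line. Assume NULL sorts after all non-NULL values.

(Alice, NULL); (Dave, NULL); (Eve, NULL); (Heidi, NULL); (Liam, NULL); (Vik, NULL); (Yara, NULL)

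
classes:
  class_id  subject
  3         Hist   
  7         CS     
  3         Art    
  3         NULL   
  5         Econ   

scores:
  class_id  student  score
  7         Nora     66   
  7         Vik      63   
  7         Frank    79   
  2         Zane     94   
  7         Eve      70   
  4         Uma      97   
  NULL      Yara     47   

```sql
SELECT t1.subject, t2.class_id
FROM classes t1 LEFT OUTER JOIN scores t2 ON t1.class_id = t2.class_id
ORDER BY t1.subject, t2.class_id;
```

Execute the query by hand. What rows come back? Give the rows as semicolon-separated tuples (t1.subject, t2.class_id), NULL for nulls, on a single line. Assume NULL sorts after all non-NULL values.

(Art, NULL); (CS, 7); (CS, 7); (CS, 7); (CS, 7); (Econ, NULL); (Hist, NULL); (NULL, NULL)

LEFT JOIN keeps every row from `classes`; unmatched rows get NULL for `scores`'s columns.
Matching on t1.class_id = t2.class_id. A NULL in a compared column never satisfies the condition.
Matched pairs: 4; unmatched t1 rows kept: 4.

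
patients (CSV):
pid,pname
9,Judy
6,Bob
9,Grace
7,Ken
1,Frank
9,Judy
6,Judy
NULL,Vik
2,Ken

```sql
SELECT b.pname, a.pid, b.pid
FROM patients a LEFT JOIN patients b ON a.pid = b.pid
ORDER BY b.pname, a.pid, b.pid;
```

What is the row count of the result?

17

LEFT JOIN keeps every row from `patients a`; unmatched rows get NULL for `patients b`'s columns.
Matching on a.pid = b.pid. A NULL in a compared column never satisfies the condition.
Matched pairs: 16; unmatched a rows kept: 1.
Total: 16 matched + 1 padded = 17 rows.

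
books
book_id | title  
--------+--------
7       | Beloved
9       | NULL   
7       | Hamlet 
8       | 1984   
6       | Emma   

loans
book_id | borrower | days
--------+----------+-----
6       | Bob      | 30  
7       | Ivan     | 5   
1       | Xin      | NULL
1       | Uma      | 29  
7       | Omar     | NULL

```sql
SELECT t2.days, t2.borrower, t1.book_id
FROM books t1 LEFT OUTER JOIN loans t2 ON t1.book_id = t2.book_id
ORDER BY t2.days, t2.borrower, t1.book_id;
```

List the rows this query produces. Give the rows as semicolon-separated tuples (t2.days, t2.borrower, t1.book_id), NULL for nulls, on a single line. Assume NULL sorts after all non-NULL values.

LEFT JOIN keeps every row from `books`; unmatched rows get NULL for `loans`'s columns.
Matching on t1.book_id = t2.book_id.
Matched pairs: 5; unmatched t1 rows kept: 2.

(5, Ivan, 7); (5, Ivan, 7); (30, Bob, 6); (NULL, Omar, 7); (NULL, Omar, 7); (NULL, NULL, 8); (NULL, NULL, 9)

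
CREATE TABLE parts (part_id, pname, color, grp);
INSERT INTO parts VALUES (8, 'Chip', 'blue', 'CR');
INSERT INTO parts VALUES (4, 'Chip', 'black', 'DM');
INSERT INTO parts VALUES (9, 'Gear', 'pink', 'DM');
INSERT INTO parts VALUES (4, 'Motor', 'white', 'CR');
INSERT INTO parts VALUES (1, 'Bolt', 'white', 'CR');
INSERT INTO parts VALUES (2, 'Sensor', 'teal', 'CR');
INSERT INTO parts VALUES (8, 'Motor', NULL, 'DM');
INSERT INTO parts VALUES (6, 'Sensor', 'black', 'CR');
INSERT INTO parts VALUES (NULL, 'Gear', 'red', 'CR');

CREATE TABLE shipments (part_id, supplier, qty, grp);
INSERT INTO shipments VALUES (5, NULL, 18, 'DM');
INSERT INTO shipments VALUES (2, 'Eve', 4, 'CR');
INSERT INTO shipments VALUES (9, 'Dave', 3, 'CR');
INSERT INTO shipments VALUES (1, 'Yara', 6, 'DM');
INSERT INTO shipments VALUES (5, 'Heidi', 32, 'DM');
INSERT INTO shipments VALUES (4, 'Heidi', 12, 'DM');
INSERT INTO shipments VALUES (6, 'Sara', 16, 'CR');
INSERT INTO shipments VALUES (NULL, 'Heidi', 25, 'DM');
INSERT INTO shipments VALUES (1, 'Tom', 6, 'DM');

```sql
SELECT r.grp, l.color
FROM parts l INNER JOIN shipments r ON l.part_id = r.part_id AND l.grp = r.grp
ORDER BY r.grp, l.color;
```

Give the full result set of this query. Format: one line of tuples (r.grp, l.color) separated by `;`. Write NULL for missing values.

INNER JOIN keeps only pairs where the ON condition holds.
Matching on l.part_id = r.part_id AND l.grp = r.grp. A NULL in a compared column never satisfies the condition.
- l (part_id=8, grp=CR) has no partner → excluded.
- l (part_id=4, grp=DM) pairs with 1 row(s) of r.
- l (part_id=9, grp=DM) has no partner → excluded.
- l (part_id=4, grp=CR) has no partner → excluded.
- l (part_id=1, grp=CR) has no partner → excluded.
- l (part_id=2, grp=CR) pairs with 1 row(s) of r.
- l (part_id=8, grp=DM) has no partner → excluded.
- l (part_id=6, grp=CR) pairs with 1 row(s) of r.
- l (part_id=NULL, grp=CR) has no partner → excluded.
After projecting and ordering:
r.grp | l.color
CR | black
CR | teal
DM | black

(CR, black); (CR, teal); (DM, black)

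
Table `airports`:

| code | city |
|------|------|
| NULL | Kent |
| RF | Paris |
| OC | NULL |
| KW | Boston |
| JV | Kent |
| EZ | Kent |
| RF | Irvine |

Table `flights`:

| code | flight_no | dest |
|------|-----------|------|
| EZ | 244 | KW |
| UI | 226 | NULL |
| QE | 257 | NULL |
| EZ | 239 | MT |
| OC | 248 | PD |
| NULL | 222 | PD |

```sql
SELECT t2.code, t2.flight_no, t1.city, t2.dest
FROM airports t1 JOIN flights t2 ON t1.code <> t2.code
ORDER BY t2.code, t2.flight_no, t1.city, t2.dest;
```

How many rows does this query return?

INNER JOIN keeps only pairs where the ON condition holds.
Matching on t1.code <> t2.code. A NULL in a compared column never satisfies the condition.
Matched pairs: 27.
Total: 27 rows.

27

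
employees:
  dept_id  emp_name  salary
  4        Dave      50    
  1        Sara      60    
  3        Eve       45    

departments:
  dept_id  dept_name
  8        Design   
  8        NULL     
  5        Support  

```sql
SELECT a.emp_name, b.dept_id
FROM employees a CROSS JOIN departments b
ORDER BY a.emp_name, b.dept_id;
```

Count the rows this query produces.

CROSS JOIN pairs every row of `employees` with every row of `departments`: 3 × 3 = 9 rows.

9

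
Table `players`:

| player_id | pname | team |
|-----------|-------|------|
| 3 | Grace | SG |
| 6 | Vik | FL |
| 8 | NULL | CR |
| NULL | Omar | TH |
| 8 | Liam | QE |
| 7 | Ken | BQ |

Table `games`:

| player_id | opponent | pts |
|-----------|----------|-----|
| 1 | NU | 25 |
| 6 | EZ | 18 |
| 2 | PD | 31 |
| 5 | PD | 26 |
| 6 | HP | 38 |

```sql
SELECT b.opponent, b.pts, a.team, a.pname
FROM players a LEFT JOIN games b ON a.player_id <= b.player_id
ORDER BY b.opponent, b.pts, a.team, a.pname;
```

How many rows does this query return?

9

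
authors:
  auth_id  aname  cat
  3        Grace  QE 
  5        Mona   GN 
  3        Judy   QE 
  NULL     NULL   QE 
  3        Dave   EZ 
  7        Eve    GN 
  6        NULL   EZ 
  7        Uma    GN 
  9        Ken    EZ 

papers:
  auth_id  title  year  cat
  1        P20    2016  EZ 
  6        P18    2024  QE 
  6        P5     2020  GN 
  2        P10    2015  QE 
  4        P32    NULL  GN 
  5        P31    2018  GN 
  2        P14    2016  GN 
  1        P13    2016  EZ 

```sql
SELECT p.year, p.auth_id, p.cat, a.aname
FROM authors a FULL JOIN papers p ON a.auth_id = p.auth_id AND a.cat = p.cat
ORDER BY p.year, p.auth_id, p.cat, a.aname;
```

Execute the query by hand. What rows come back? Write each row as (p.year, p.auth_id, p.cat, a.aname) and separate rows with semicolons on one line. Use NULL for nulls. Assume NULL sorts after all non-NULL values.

(2015, 2, QE, NULL); (2016, 1, EZ, NULL); (2016, 1, EZ, NULL); (2016, 2, GN, NULL); (2018, 5, GN, Mona); (2020, 6, GN, NULL); (2024, 6, QE, NULL); (NULL, 4, GN, NULL); (NULL, NULL, NULL, Dave); (NULL, NULL, NULL, Eve); (NULL, NULL, NULL, Grace); (NULL, NULL, NULL, Judy); (NULL, NULL, NULL, Ken); (NULL, NULL, NULL, Uma); (NULL, NULL, NULL, NULL); (NULL, NULL, NULL, NULL)

FULL OUTER JOIN keeps every row from both sides; unmatched rows get NULL for the other side's columns.
Matching on a.auth_id = p.auth_id AND a.cat = p.cat. A NULL in a compared column never satisfies the condition.
Matched pairs: 1; unmatched a rows kept: 8; unmatched p rows kept: 7.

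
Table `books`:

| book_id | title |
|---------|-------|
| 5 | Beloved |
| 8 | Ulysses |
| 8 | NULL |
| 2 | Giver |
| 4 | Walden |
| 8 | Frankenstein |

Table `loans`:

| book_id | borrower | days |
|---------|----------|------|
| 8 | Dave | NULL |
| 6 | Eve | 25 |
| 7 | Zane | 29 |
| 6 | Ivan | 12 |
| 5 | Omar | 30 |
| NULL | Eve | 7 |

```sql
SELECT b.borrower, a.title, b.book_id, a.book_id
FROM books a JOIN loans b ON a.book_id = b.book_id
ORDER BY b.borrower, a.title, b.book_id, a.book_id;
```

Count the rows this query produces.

4

INNER JOIN keeps only pairs where the ON condition holds.
Matching on a.book_id = b.book_id. A NULL in a compared column never satisfies the condition.
- a (book_id=5) pairs with 1 row(s) of b.
- a (book_id=8) pairs with 1 row(s) of b.
- a (book_id=8) pairs with 1 row(s) of b.
- a (book_id=2) has no partner → excluded.
- a (book_id=4) has no partner → excluded.
- a (book_id=8) pairs with 1 row(s) of b.
Total: 4 rows.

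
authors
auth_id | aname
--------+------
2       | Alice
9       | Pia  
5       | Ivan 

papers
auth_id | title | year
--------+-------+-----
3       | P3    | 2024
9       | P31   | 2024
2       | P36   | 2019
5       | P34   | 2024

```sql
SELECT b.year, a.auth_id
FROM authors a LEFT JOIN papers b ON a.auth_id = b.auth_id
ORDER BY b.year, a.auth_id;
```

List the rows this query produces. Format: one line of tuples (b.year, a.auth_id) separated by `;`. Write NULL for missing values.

(2019, 2); (2024, 5); (2024, 9)

LEFT JOIN keeps every row from `authors`; unmatched rows get NULL for `papers`'s columns.
Matching on a.auth_id = b.auth_id.
- a row (auth_id=2): matches 1 b row(s) → 1 output row(s).
- a row (auth_id=9): matches 1 b row(s) → 1 output row(s).
- a row (auth_id=5): matches 1 b row(s) → 1 output row(s).
After projecting and ordering:
b.year | a.auth_id
2019 | 2
2024 | 5
2024 | 9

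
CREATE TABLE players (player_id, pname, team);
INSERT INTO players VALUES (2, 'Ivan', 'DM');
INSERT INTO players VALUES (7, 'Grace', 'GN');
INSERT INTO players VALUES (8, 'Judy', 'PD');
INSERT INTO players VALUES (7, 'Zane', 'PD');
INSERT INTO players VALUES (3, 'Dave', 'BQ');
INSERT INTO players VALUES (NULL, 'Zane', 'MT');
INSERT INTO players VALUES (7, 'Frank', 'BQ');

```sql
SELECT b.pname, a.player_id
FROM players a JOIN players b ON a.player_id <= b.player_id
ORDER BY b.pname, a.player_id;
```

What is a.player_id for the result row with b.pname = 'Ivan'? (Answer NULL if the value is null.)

INNER JOIN keeps only pairs where the ON condition holds.
Matching on a.player_id <= b.player_id. A NULL in a compared column never satisfies the condition.
Matched pairs: 24.

2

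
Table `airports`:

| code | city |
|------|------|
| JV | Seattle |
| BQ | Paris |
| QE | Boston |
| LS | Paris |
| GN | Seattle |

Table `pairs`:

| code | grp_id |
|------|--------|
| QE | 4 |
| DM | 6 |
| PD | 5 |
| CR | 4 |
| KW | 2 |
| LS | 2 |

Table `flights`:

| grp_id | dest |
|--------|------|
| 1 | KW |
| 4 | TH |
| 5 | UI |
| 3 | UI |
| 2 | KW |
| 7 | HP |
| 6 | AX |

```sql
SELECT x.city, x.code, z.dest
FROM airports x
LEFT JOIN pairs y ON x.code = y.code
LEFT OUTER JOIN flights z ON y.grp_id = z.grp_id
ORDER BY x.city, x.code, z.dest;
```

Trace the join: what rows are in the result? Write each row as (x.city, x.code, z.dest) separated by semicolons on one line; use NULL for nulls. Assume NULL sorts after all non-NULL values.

(Boston, QE, TH); (Paris, BQ, NULL); (Paris, LS, KW); (Seattle, GN, NULL); (Seattle, JV, NULL)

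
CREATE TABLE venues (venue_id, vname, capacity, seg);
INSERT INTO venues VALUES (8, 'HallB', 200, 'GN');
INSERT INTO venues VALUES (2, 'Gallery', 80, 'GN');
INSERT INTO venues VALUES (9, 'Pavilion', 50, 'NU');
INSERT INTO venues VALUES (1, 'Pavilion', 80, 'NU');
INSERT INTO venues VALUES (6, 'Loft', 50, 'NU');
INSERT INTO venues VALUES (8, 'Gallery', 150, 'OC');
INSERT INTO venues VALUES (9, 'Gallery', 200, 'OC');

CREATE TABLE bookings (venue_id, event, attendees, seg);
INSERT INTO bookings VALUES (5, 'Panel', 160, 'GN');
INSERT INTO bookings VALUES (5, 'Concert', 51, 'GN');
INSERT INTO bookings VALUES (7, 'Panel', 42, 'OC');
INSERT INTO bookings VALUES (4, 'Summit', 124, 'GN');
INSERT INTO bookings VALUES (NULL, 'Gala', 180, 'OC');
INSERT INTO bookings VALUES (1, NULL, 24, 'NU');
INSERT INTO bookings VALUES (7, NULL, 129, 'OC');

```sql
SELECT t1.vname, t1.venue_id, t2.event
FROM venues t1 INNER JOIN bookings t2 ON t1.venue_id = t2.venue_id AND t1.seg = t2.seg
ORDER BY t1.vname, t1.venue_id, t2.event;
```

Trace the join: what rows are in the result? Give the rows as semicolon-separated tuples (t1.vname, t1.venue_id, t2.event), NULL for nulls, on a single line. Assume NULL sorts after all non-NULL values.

(Pavilion, 1, NULL)

INNER JOIN keeps only pairs where the ON condition holds.
Matching on t1.venue_id = t2.venue_id AND t1.seg = t2.seg. A NULL in a compared column never satisfies the condition.
- t1 (venue_id=8, seg=GN) has no partner → excluded.
- t1 (venue_id=2, seg=GN) has no partner → excluded.
- t1 (venue_id=9, seg=NU) has no partner → excluded.
- t1 (venue_id=1, seg=NU) pairs with 1 row(s) of t2.
- t1 (venue_id=6, seg=NU) has no partner → excluded.
- t1 (venue_id=8, seg=OC) has no partner → excluded.
- t1 (venue_id=9, seg=OC) has no partner → excluded.
After projecting and ordering:
t1.vname | t1.venue_id | t2.event
Pavilion | 1 | NULL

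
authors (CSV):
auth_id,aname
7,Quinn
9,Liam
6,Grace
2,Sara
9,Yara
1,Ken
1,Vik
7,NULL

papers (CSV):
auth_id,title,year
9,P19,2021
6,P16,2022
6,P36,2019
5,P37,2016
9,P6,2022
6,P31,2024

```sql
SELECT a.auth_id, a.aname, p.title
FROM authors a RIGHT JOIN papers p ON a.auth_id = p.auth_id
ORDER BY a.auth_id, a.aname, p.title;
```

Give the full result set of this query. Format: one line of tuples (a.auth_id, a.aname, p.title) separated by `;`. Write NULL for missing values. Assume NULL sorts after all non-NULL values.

(6, Grace, P16); (6, Grace, P31); (6, Grace, P36); (9, Liam, P19); (9, Liam, P6); (9, Yara, P19); (9, Yara, P6); (NULL, NULL, P37)

RIGHT JOIN keeps every row from `papers`; unmatched rows get NULL for `authors`'s columns.
Matching on a.auth_id = p.auth_id.
- a (auth_id=7) has no partner in p.
- a (auth_id=9) pairs with 2 row(s) of p.
- a (auth_id=6) pairs with 3 row(s) of p.
- a (auth_id=2) has no partner in p.
- a (auth_id=9) pairs with 2 row(s) of p.
- a (auth_id=1) has no partner in p.
- a (auth_id=1) has no partner in p.
- a (auth_id=7) has no partner in p.
- 1 row(s) from p found no a partner → padded with NULL.
After projecting and ordering:
a.auth_id | a.aname | p.title
6 | Grace | P16
6 | Grace | P31
6 | Grace | P36
9 | Liam | P19
9 | Liam | P6
9 | Yara | P19
9 | Yara | P6
NULL | NULL | P37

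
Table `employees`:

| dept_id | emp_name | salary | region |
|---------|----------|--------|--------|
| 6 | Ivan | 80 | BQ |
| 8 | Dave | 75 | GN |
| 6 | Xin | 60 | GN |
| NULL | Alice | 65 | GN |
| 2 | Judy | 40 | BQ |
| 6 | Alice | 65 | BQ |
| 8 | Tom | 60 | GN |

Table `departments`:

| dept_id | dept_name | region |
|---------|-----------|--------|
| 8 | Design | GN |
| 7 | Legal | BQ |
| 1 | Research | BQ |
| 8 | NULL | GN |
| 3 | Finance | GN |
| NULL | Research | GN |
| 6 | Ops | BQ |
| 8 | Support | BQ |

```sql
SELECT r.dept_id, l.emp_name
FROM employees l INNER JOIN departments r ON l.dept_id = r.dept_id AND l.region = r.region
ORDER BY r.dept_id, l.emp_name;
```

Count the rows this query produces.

6

INNER JOIN keeps only pairs where the ON condition holds.
Matching on l.dept_id = r.dept_id AND l.region = r.region. A NULL in a compared column never satisfies the condition.
- l (dept_id=6, region=BQ) pairs with 1 row(s) of r.
- l (dept_id=8, region=GN) pairs with 2 row(s) of r.
- l (dept_id=6, region=GN) has no partner → excluded.
- l (dept_id=NULL, region=GN) has no partner → excluded.
- l (dept_id=2, region=BQ) has no partner → excluded.
- l (dept_id=6, region=BQ) pairs with 1 row(s) of r.
- l (dept_id=8, region=GN) pairs with 2 row(s) of r.
Total: 6 rows.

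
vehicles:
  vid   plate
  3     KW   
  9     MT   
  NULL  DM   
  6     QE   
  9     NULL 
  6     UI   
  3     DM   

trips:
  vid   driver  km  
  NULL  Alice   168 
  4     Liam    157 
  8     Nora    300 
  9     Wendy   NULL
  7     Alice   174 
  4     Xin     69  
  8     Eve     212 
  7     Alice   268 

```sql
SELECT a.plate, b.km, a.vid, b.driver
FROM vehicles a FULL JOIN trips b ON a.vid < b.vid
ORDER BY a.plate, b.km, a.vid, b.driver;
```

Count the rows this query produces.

FULL OUTER JOIN keeps every row from both sides; unmatched rows get NULL for the other side's columns.
Matching on a.vid < b.vid. A NULL in a compared column never satisfies the condition.
Matched pairs: 24; unmatched a rows kept: 3; unmatched b rows kept: 1.
Total: 24 matched + 4 padded = 28 rows.

28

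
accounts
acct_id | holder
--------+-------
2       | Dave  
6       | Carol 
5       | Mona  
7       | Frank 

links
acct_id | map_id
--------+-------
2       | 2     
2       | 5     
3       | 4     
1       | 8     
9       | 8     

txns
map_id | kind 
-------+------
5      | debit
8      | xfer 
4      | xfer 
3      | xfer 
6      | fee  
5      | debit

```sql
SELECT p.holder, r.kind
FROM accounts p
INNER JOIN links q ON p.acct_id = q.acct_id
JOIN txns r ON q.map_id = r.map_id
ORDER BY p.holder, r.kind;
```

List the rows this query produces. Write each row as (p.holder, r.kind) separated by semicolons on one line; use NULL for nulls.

Evaluate left to right. First `accounts p INNER JOIN links q` on acct_id: 2 row(s).
Then INNER JOIN `txns r` on map_id: keep only rows whose q.map_id appears in r.

(Dave, debit); (Dave, debit)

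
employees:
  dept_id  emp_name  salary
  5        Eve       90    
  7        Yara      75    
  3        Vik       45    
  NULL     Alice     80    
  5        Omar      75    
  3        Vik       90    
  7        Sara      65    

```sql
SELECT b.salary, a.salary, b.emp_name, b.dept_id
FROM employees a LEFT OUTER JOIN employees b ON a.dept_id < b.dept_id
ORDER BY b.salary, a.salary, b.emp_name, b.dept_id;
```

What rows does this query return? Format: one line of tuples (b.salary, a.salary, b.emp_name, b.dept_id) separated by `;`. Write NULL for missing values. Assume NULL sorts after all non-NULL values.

LEFT JOIN keeps every row from `employees a`; unmatched rows get NULL for `employees b`'s columns.
Matching on a.dept_id < b.dept_id. A NULL in a compared column never satisfies the condition.
Matched pairs: 12; unmatched a rows kept: 3.

(65, 45, Sara, 7); (65, 75, Sara, 7); (65, 90, Sara, 7); (65, 90, Sara, 7); (75, 45, Omar, 5); (75, 45, Yara, 7); (75, 75, Yara, 7); (75, 90, Omar, 5); (75, 90, Yara, 7); (75, 90, Yara, 7); (90, 45, Eve, 5); (90, 90, Eve, 5); (NULL, 65, NULL, NULL); (NULL, 75, NULL, NULL); (NULL, 80, NULL, NULL)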